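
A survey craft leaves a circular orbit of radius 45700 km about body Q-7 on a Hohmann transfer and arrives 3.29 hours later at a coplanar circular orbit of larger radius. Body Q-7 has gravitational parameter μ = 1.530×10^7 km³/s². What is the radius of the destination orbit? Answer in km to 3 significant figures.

r₂ = 74600 km

Transfer time t = 3.29 hours = 11844 s, and t = π√(a_t³/μ).
So a_t = (μ t²/π²)^(1/3) = (1.530×10^7 × (11844)² / π²)^(1/3) = 60135 km.
Since a_t = (r₁ + r₂)/2, r₂ = 2a_t − r₁ = 2×60135 − 45700 = 74570 km.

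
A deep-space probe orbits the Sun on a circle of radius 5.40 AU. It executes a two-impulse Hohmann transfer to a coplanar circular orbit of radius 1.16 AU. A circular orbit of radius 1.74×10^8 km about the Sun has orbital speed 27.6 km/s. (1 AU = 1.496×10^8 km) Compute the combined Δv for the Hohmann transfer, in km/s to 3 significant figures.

From the circular-orbit relation v² = μ/r at r = 1.74×10^8 km: μ = v²r = (27.6)² × 1.74×10^8 = 1.32546×10^11 km³/s².
In km: r₁ = 5.40 × 1.496×10^8 = 8.0784×10^8 km; r₂ = 1.16 × 1.496×10^8 = 1.73536×10^8 km.
The Hohmann ellipse has a_t = (r₁ + r₂)/2 = 4.90688×10^8 km.
At r₁ the circular-orbit speed is v₁ = √(μ/r₁) = 12.81 km/s.
On the transfer ellipse at r₁, v² = μ(2/r − 1/a) gives v_a = √[μ(2/r₁ − 1/a_t)] = 7.618 km/s.
First burn Δv₁ = |v_a − v₁| = 5.192 km/s.
At r₂, v₂ = √(μ/r₂) = 27.637 km/s.
Transfer-orbit speed at r₂: v_p = √[μ(2/r₂ − 1/a_t)] = 35.461 km/s.
Second burn Δv₂ = |v₂ − v_p| = 7.824 km/s.
Total Δv = Δv₁ + Δv₂ = 13.02 km/s.

Δv = 13.0 km/s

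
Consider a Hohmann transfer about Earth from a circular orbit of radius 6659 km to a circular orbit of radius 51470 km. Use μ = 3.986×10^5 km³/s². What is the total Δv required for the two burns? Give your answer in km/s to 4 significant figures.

The Hohmann ellipse has a_t = (r₁ + r₂)/2 = 29064.5 km.
At r₁ the circular-orbit speed is v₁ = √(μ/r₁) = 7.7368 km/s.
Transfer-orbit speed at r₁ (vis-viva equation): v_p = √[μ(2/r₁ − 1/a_t)] = 10.296 km/s.
First burn Δv₁ = |v_p − v₁| = 2.559 km/s.
At r₂, v₂ = √(μ/r₂) = 2.783 km/s.
Transfer-orbit speed at r₂: v_a = √[μ(2/r₂ − 1/a_t)] = 1.332 km/s.
Second burn Δv₂ = |v₂ − v_a| = 1.451 km/s.
Δv = Δv₁ + Δv₂ = 2.559 + 1.451 = 4.010 km/s.

Δv = 4.010 km/s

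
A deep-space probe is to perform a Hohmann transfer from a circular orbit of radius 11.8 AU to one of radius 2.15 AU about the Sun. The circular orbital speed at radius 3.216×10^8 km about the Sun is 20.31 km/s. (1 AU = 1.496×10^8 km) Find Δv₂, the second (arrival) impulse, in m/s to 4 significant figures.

From the circular-orbit relation v² = μ/r at r = 3.216×10^8 km: μ = v²r = (20.31)² × 3.216×10^8 = 1.32659×10^11 km³/s².
In km: r₁ = 11.8 × 1.496×10^8 = 1.76528×10^9 km; r₂ = 2.15 × 1.496×10^8 = 3.2164×10^8 km.
The Hohmann ellipse has a_t = (r₁ + r₂)/2 = 1.04346×10^9 km.
Circular speed at r = 3.2164×10^8 km: v_c = √(μ/r) = 20.309 km/s.
Vis-viva on the transfer ellipse at r = 3.2164×10^8 km gives v_t = √[μ(2/r − 1/a_t)] = 26.415 km/s.
Δv₂ = |v_t − v_c| = |26.415 − 20.309| = 6.106 km/s.

Δv₂ = 6106 m/s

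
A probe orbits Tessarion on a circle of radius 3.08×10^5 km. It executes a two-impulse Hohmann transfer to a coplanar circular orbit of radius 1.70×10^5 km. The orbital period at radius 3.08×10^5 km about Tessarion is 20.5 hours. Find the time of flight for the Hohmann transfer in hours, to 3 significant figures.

From Kepler's third law T² = 4π²r³/μ at r = 3.08×10^5 km, T = 20.5 hours = 20.5 × 3600 s = 73800 s: μ = 4π²r³/T² = 2.11787×10^8 km³/s².
Semi-major axis of the transfer orbit: a_t = (3.080×10^5 + 1.700×10^5)/2 = 2.390×10^5 km.
By Kepler's third law the transfer-orbit period is T = 2π√(a_t³/μ), so t = T/2 = 25220 s.
Converting: 25220 s ÷ 3600 s/hour = 7.01 hours.

t = 7.01 hours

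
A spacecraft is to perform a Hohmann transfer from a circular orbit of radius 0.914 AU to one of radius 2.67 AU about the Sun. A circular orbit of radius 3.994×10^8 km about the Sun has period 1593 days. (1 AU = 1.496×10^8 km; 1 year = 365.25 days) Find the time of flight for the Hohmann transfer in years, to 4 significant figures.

t = 1.199 years

From Kepler's third law T² = 4π²r³/μ at r = 3.994×10^8 km, T = 1593 days = 1593 × 86400 s = 1.376352×10^8 s: μ = 4π²r³/T² = 1.32778×10^11 km³/s².
In km: r₁ = 0.914 × 1.496×10^8 = 1.367344×10^8 km; r₂ = 2.67 × 1.496×10^8 = 3.99432×10^8 km.
Transfer-ellipse semi-major axis a_t = (r₁ + r₂)/2 = (1.367344×10^8 + 3.99432×10^8)/2 = 2.680832×10^8 km.
By Kepler's third law the transfer-orbit period is T = 2π√(a_t³/μ), so t = T/2 = 3.784×10^7 s.
Converting: 3.784×10^7 s ÷ 3.15576×10^7 s/year (365.25 × 86400) = 1.199 years.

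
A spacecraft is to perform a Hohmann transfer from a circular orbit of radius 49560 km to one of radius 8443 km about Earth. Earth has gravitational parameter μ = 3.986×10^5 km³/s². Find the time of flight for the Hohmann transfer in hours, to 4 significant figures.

Transfer-ellipse semi-major axis a_t = (r₁ + r₂)/2 = (49560 + 8443)/2 = 29001.5 km.
Transfer time t = π√(a_t³/μ) = π√((29001.5)³ / 3.986×10^5) = 24576 s.
Converting: 24576 s ÷ 3600 s/hour = 6.827 hours.

t = 6.827 hours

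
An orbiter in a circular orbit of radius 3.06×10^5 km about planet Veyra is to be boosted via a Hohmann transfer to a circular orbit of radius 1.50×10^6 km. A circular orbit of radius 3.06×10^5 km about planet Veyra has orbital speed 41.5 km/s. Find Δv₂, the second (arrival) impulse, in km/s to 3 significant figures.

From the circular-orbit relation v² = μ/r at r = 3.06×10^5 km: μ = v²r = (41.5)² × 3.06×10^5 = 5.27008×10^8 km³/s².
The Hohmann ellipse has a_t = (r₁ + r₂)/2 = 9.030×10^5 km.
On the circular orbit at r = 1.500×10^6 km, v_c = √(μ/r) = 18.744 km/s.
Vis-viva on the transfer ellipse at r = 1.500×10^6 km gives v_t = √[μ(2/r − 1/a_t)] = 10.911 km/s.
Δv₂ = |v_t − v_c| = |10.911 − 18.744| = 7.833 km/s.

Δv₂ = 7.83 km/s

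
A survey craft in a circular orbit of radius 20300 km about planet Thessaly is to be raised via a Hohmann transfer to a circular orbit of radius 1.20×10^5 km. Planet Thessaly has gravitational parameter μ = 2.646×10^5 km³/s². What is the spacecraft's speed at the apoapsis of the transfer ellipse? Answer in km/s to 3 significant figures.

v = 0.799 km/s

Transfer-ellipse semi-major axis a_t = (r₁ + r₂)/2 = (20300 + 1.200×10^5)/2 = 70150 km.
The apoapsis of the transfer ellipse is at r = 1.200×10^5 km.
Applying v² = μ(2/r − 1/a_t): v = 0.7988 km/s.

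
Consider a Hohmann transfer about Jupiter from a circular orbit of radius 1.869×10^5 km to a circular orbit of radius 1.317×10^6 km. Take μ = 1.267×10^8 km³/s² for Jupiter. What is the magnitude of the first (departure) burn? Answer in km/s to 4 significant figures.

Δv₁ = 8.421 km/s

Transfer-ellipse semi-major axis a_t = (r₁ + r₂)/2 = (1.869×10^5 + 1.317×10^6)/2 = 7.5195×10^5 km.
On the circular orbit at r = 1.869×10^5 km, v_c = √(μ/r) = 26.0366 km/s.
Vis-viva on the transfer ellipse at r = 1.869×10^5 km gives v_t = √[μ(2/r − 1/a_t)] = 34.4574 km/s.
Δv₁ = |v_t − v_c| = |34.4574 − 26.0366| = 8.421 km/s.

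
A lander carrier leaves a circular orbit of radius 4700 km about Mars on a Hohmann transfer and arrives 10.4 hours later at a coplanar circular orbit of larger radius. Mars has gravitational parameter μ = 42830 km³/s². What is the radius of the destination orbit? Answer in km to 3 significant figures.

r₂ = 31800 km

Transfer time t = 10.4 hours = 37440 s, and t = π√(a_t³/μ).
So a_t = (μ t²/π²)^(1/3) = (42830 × (37440)² / π²)^(1/3) = 18255 km.
Since a_t = (r₁ + r₂)/2, r₂ = 2a_t − r₁ = 2×18255 − 4700 = 31810 km.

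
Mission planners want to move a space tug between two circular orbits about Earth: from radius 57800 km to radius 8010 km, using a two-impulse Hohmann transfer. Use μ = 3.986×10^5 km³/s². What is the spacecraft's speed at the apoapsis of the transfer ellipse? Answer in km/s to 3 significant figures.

Transfer-ellipse semi-major axis a_t = (r₁ + r₂)/2 = (57800 + 8010)/2 = 32905 km.
The apoapsis of the transfer ellipse is at r = 57800 km.
From the vis-viva equation, v = √[μ(2/r − 1/a_t)] = 1.296 km/s.

v = 1.30 km/s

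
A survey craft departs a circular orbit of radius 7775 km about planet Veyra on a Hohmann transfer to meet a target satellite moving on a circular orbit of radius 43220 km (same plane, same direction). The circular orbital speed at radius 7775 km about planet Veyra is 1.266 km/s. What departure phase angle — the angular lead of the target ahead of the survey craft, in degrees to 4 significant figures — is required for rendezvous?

φ = 98.44°

From the circular-orbit relation v² = μ/r at r = 7775 km: μ = v²r = (1.266)² × 7775 = 12461.4 km³/s².
Transfer-ellipse semi-major axis a_t = (r₁ + r₂)/2 = (7775 + 43220)/2 = 25497.5 km.
The half-period of the transfer ellipse is t = π√(a_t³/μ) = 1.1458×10^5 s.
The target's mean motion on its circular orbit is ω₂ = √(μ/r₂³) = 1.2424×10^-5 rad/s.
Angle swept by the target during transfer: ω₂·t = 1.4235 rad = 81.56°.
The survey craft traverses 180° on the transfer ellipse, so the target must lead by 180° − 81.56° = 98.44°.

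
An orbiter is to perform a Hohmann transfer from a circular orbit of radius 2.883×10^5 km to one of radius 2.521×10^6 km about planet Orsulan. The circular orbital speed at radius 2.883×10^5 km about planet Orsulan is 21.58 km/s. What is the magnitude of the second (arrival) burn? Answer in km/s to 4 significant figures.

Δv₂ = 3.992 km/s

From the circular-orbit relation v² = μ/r at r = 2.883×10^5 km: μ = v²r = (21.58)² × 2.883×10^5 = 1.34260×10^8 km³/s².
The Hohmann ellipse has a_t = (r₁ + r₂)/2 = 1.40465×10^6 km.
Circular speed at r = 2.521×10^6 km: v_c = √(μ/r) = 7.298 km/s.
Transfer-orbit speed at the same r (vis-viva, a = a_t): v_t = √[μ(2/r − 1/a_t)] = 3.306 km/s.
Δv₂ = |v_t − v_c| = |3.306 − 7.298| = 3.992 km/s.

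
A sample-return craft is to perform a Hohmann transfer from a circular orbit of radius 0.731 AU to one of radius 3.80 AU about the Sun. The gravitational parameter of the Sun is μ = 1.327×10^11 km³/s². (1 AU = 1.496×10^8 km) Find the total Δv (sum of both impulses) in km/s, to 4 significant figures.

Δv = 16.88 km/s

In km: r₁ = 0.731 × 1.496×10^8 = 1.093576×10^8 km; r₂ = 3.80 × 1.496×10^8 = 5.6848×10^8 km.
Semi-major axis of the transfer orbit: a_t = (1.093576×10^8 + 5.6848×10^8)/2 = 3.389188×10^8 km.
Circular speed at r₁: v₁ = √(μ/r₁) = √(1.327×10^11/1.093576×10^8) = 34.83 km/s.
On the transfer ellipse at r₁, vis-viva equation gives v_p = √[μ(2/r₁ − 1/a_t)] = 45.11 km/s.
First burn Δv₁ = |v_p − v₁| = 10.28 km/s.
Circular speed at r₂: v₂ = √(μ/r₂) = 15.2784 km/s.
Transfer-orbit speed at r₂: v_a = √[μ(2/r₂ − 1/a_t)] = 8.67870 km/s.
Second burn Δv₂ = |v₂ − v_a| = 6.600 km/s.
Δv = Δv₁ + Δv₂ = 10.28 + 6.600 = 16.88 km/s.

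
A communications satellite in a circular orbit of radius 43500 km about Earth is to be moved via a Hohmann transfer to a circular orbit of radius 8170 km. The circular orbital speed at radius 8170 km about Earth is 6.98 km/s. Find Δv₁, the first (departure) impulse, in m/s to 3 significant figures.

Δv₁ = 1320 m/s

From the circular-orbit relation v² = μ/r at r = 8170 km: μ = v²r = (6.98)² × 8170 = 3.98046×10^5 km³/s².
Semi-major axis of the transfer orbit: a_t = (43500 + 8170)/2 = 25835 km.
On the circular orbit at r = 43500 km, v_c = √(μ/r) = 3.025 km/s.
Vis-viva on the transfer ellipse at r = 43500 km gives v_t = √[μ(2/r − 1/a_t)] = 1.701 km/s.
Δv₁ = |v_t − v_c| = |1.701 − 3.025| = 1.324 km/s.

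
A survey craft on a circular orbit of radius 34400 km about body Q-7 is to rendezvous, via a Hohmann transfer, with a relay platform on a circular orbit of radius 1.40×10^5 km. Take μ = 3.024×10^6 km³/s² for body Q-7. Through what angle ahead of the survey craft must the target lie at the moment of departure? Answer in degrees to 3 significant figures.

Semi-major axis of the transfer orbit: a_t = (34400 + 1.400×10^5)/2 = 87200 km.
The half-period of the transfer ellipse is t = π√(a_t³/μ) = 46519 s.
The target's mean motion on its circular orbit is ω₂ = √(μ/r₂³) = 3.3197×10^-5 rad/s.
Angle swept by the target during transfer: ω₂·t = 1.5443 rad = 88.48°.
The survey craft traverses 180° on the transfer ellipse, so the target must lead by 180° − 88.48° = 91.5°.

φ = 91.5°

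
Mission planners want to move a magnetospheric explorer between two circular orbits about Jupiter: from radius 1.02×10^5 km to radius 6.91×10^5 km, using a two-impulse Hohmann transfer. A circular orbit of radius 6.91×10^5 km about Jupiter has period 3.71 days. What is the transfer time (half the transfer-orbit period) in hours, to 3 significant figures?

t = 19.4 hours

From Kepler's third law T² = 4π²r³/μ at r = 6.91×10^5 km, T = 3.71 days = 3.71 × 86400 s = 3.20544×10^5 s: μ = 4π²r³/T² = 1.26771×10^8 km³/s².
Semi-major axis of the transfer orbit: a_t = (1.020×10^5 + 6.910×10^5)/2 = 3.965×10^5 km.
Half the transfer-orbit period gives t = π√(a_t³/μ) = 69664 s.
Converting: 69664 s ÷ 3600 s/hour = 19.4 hours.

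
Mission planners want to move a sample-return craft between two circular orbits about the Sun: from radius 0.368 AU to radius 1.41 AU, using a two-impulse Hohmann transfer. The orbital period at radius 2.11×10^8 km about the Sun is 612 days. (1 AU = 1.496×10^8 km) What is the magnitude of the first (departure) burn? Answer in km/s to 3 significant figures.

From Kepler's third law T² = 4π²r³/μ at r = 2.11×10^8 km, T = 612 days = 612 × 86400 s = 5.28768×10^7 s: μ = 4π²r³/T² = 1.32641×10^11 km³/s².
In km: r₁ = 0.368 × 1.496×10^8 = 5.50528×10^7 km; r₂ = 1.41 × 1.496×10^8 = 2.10936×10^8 km.
The Hohmann ellipse has a_t = (r₁ + r₂)/2 = 1.329944×10^8 km.
Circular speed at r = 5.50528×10^7 km: v_c = √(μ/r) = 49.085 km/s.
Vis-viva on the transfer ellipse at r = 5.50528×10^7 km gives v_t = √[μ(2/r − 1/a_t)] = 61.817 km/s.
Δv₁ = |v_t − v_c| = |61.817 − 49.085| = 12.73 km/s.

Δv₁ = 12.7 km/s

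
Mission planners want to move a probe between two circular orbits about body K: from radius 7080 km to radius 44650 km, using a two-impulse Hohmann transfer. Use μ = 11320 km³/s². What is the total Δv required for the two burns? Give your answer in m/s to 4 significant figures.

Semi-major axis of the transfer orbit: a_t = (7080 + 44650)/2 = 25865 km.
Circular speed at r₁: v₁ = √(μ/r₁) = √(11320/7080) = 1.26446 km/s.
Transfer-orbit speed at r₁ (vis-viva): v_p = √[μ(2/r₁ − 1/a_t)] = 1.66135 km/s.
First burn Δv₁ = |v_p − v₁| = 0.3969 km/s.
At r₂, v₂ = √(μ/r₂) = 0.5035 km/s.
Transfer-orbit speed at r₂: v_a = √[μ(2/r₂ − 1/a_t)] = 0.2634 km/s.
Second burn Δv₂ = |v₂ − v_a| = 0.2401 km/s.
Total Δv = Δv₁ + Δv₂ = 0.6370 km/s.

Δv = 637.0 m/s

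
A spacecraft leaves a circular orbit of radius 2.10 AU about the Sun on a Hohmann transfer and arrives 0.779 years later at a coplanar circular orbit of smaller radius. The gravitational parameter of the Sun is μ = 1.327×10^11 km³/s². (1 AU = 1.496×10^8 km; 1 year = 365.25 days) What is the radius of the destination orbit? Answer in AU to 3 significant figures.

In km: r₁ = 2.10 × 1.496×10^8 = 3.1416×10^8 km.
Transfer time t = 0.779 years × 365.25 × 86400 s = 2.45833704×10^7 s, and t = π√(a_t³/μ).
So a_t = (μ t²/π²)^(1/3) = (1.327×10^11 × (2.45833704×10^7)² / π²)^(1/3) = 2.0104×10^8 km.
Since a_t = (r₁ + r₂)/2, r₂ = 2a_t − r₁ = 2×2.0104×10^8 − 3.1416×10^8 = 8.792×10^7 km.
In AU: r₂ = 8.792×10^7 / 1.496×10^8 = 0.588 AU.

r₂ = 0.588 AU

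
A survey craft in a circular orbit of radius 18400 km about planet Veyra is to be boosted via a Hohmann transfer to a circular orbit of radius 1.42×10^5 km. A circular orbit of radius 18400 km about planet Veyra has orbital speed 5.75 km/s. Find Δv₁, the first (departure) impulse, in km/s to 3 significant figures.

Δv₁ = 1.90 km/s

From the circular-orbit relation v² = μ/r at r = 18400 km: μ = v²r = (5.75)² × 18400 = 6.08350×10^5 km³/s².
Transfer-ellipse semi-major axis a_t = (r₁ + r₂)/2 = (18400 + 1.420×10^5)/2 = 80200 km.
Circular speed at r = 18400 km: v_c = √(μ/r) = 5.750 km/s.
Transfer-orbit speed at the same r (vis-viva, a = a_t): v_t = √[μ(2/r − 1/a_t)] = 7.651 km/s.
Δv₁ = |v_t − v_c| = |7.651 − 5.750| = 1.901 km/s.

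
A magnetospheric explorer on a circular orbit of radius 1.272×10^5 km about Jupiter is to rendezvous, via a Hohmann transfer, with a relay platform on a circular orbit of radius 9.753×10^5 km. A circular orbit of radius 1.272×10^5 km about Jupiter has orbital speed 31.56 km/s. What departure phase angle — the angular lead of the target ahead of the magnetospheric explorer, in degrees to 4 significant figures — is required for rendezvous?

From the circular-orbit relation v² = μ/r at r = 1.272×10^5 km: μ = v²r = (31.56)² × 1.272×10^5 = 1.26695×10^8 km³/s².
Semi-major axis of the transfer orbit: a_t = (1.272×10^5 + 9.753×10^5)/2 = 5.5125×10^5 km.
The half-period of the transfer ellipse is t = π√(a_t³/μ) = 1.142×10^5 s.
The target's mean motion on its circular orbit is ω₂ = √(μ/r₂³) = 1.169×10^-5 rad/s.
Angle swept by the target during transfer: ω₂·t = 1.335 rad = 76.49°.
The magnetospheric explorer traverses 180° on the transfer ellipse, so the target must lead by 180° − 76.49° = 103.5°.

φ = 103.5°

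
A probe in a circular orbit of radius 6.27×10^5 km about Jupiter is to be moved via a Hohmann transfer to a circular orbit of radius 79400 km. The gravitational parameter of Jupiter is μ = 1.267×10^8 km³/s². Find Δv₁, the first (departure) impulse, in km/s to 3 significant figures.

Δv₁ = 7.48 km/s

Transfer-ellipse semi-major axis a_t = (r₁ + r₂)/2 = (6.270×10^5 + 79400)/2 = 3.532×10^5 km.
On the circular orbit at r = 6.270×10^5 km, v_c = √(μ/r) = 14.215 km/s.
Transfer-orbit speed at the same r (vis-viva, a = a_t): v_t = √[μ(2/r − 1/a_t)] = 6.7399 km/s.
Δv₁ = |v_t − v_c| = |6.7399 − 14.215| = 7.475 km/s.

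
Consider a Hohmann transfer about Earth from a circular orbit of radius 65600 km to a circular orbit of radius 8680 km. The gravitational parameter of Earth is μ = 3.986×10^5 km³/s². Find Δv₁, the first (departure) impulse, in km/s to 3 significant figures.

Semi-major axis of the transfer orbit: a_t = (65600 + 8680)/2 = 37140 km.
On the circular orbit at r = 65600 km, v_c = √(μ/r) = 2.465 km/s.
Vis-viva on the transfer ellipse at r = 65600 km gives v_t = √[μ(2/r − 1/a_t)] = 1.192 km/s.
Δv₁ = |v_t − v_c| = |1.192 − 2.465| = 1.273 km/s.

Δv₁ = 1.27 km/s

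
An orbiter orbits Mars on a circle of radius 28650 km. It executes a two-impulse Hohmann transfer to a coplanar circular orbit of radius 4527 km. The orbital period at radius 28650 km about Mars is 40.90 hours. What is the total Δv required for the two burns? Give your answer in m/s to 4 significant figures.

Δv = 1550 m/s

From Kepler's third law T² = 4π²r³/μ at r = 28650 km, T = 40.90 hours = 40.90 × 3600 s = 1.4724×10^5 s: μ = 4π²r³/T² = 42823.5 km³/s².
Semi-major axis of the transfer orbit: a_t = (28650 + 4527)/2 = 16588.5 km.
Circular speed at r₁: v₁ = √(μ/r₁) = √(42823.5/28650) = 1.2226 km/s.
On the transfer ellipse at r₁, v² = μ(2/r − 1/a) gives v_a = √[μ(2/r₁ − 1/a_t)] = 0.63868 km/s.
First burn Δv₁ = |v_a − v₁| = 0.5839 km/s.
At r₂, v₂ = √(μ/r₂) = 3.07564 km/s.
Transfer-orbit speed at r₂: v_p = √[μ(2/r₂ − 1/a_t)] = 4.04198 km/s.
Second burn Δv₂ = |v₂ − v_p| = 0.9663 km/s.
Δv = Δv₁ + Δv₂ = 0.5839 + 0.9663 = 1.550 km/s.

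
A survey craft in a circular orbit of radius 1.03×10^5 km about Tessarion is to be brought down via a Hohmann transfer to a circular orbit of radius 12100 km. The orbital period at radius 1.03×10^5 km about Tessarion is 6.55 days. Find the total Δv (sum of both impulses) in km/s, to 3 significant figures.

Δv = 1.75 km/s

From Kepler's third law T² = 4π²r³/μ at r = 1.03×10^5 km, T = 6.55 days = 6.55 × 86400 s = 5.6592×10^5 s: μ = 4π²r³/T² = 1.34698×10^5 km³/s².
Semi-major axis of the transfer orbit: a_t = (1.030×10^5 + 12100)/2 = 57550 km.
At r₁ the circular-orbit speed is v₁ = √(μ/r₁) = 1.1436 km/s.
Transfer-orbit speed at r₁ (vis-viva equation): v_a = √[μ(2/r₁ − 1/a_t)] = 0.52436 km/s.
First burn Δv₁ = |v_a − v₁| = 0.6192 km/s.
At r₂, v₂ = √(μ/r₂) = 3.3365 km/s.
Transfer-orbit speed at r₂: v_p = √[μ(2/r₂ − 1/a_t)] = 4.4636 km/s.
Second burn Δv₂ = |v₂ − v_p| = 1.127 km/s.
Total Δv = Δv₁ + Δv₂ = 1.746 km/s.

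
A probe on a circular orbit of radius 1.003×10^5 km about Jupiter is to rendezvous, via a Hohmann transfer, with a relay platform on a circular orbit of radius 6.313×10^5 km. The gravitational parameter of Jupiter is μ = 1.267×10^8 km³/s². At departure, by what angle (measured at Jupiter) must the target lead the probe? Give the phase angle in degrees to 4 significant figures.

Semi-major axis of the transfer orbit: a_t = (1.003×10^5 + 6.313×10^5)/2 = 3.658×10^5 km.
The half-period of the transfer ellipse is t = π√(a_t³/μ) = 61750 s.
Target angular speed ω₂ = √(μ/r₂³) = 2.244×10^-5 rad/s.
Angle swept by the target during transfer: ω₂·t = 1.3857 rad = 79.39°.
The probe traverses 180° on the transfer ellipse, so the target must lead by 180° − 79.39° = 100.6°.

φ = 100.6°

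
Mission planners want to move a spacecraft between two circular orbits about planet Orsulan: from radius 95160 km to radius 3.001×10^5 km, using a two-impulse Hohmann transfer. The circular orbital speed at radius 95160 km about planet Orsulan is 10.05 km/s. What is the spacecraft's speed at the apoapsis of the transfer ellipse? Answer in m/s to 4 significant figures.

From the circular-orbit relation v² = μ/r at r = 95160 km: μ = v²r = (10.05)² × 95160 = 9.61140×10^6 km³/s².
The Hohmann ellipse has a_t = (r₁ + r₂)/2 = 1.9763×10^5 km.
At apoapsis, r = 3.001×10^5 km.
From the vis-viva equation, v = √[μ(2/r − 1/a_t)] = 3.927 km/s.

v = 3927 m/s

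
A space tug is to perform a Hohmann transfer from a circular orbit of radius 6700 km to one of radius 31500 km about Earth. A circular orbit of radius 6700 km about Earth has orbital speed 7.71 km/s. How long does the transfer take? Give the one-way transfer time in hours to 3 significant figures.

t = 3.65 hours

From the circular-orbit relation v² = μ/r at r = 6700 km: μ = v²r = (7.71)² × 6700 = 3.98275×10^5 km³/s².
The Hohmann ellipse has a_t = (r₁ + r₂)/2 = 19100 km.
Transfer time t = π√(a_t³/μ) = π√((19100)³ / 3.98275×10^5) = 13140 s.
Converting: 13140 s ÷ 3600 s/hour = 3.65 hours.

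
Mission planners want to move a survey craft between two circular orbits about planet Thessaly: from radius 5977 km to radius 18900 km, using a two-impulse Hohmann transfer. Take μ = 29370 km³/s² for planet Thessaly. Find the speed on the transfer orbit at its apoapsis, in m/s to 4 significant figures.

v = 864.1 m/s

Semi-major axis of the transfer orbit: a_t = (5977 + 18900)/2 = 12438.5 km.
The apoapsis of the transfer ellipse is at r = 18900 km.
Vis-viva: v = √[μ(2/r − 1/a_t)] = √[29370 × (2/18900 − 1/12438.5)] = 0.8641 km/s.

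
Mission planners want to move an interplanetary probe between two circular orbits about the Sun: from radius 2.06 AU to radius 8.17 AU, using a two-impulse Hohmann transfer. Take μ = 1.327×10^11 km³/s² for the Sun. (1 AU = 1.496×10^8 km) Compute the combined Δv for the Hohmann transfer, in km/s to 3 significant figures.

In km: r₁ = 2.06 × 1.496×10^8 = 3.08176×10^8 km; r₂ = 8.17 × 1.496×10^8 = 1.222232×10^9 km.
Semi-major axis of the transfer orbit: a_t = (3.08176×10^8 + 1.222232×10^9)/2 = 7.65204×10^8 km.
At r₁ the circular-orbit speed is v₁ = √(μ/r₁) = 20.751 km/s.
Transfer-orbit speed at r₁ (v² = μ(2/r − 1/a)): v_p = √[μ(2/r₁ − 1/a_t)] = 26.226 km/s.
First burn Δv₁ = |v_p − v₁| = 5.475 km/s.
At r₂, v₂ = √(μ/r₂) = 10.42 km/s.
Transfer-orbit speed at r₂: v_a = √[μ(2/r₂ − 1/a_t)] = 6.613 km/s.
Second burn Δv₂ = |v₂ − v_a| = 3.807 km/s.
Total Δv = Δv₁ + Δv₂ = 9.282 km/s.

Δv = 9.28 km/s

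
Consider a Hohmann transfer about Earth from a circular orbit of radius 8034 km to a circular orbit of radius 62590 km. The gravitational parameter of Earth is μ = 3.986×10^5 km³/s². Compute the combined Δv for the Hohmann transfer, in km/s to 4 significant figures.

Semi-major axis of the transfer orbit: a_t = (8034 + 62590)/2 = 35312 km.
At r₁ the circular-orbit speed is v₁ = √(μ/r₁) = 7.044 km/s.
Transfer-orbit speed at r₁ (v² = μ(2/r − 1/a)): v_p = √[μ(2/r₁ − 1/a_t)] = 9.378 km/s.
First burn Δv₁ = |v_p − v₁| = 2.334 km/s.
At r₂, v₂ = √(μ/r₂) = 2.524 km/s.
Transfer-orbit speed at r₂: v_a = √[μ(2/r₂ − 1/a_t)] = 1.204 km/s.
Second burn Δv₂ = |v₂ − v_a| = 1.320 km/s.
Total Δv = Δv₁ + Δv₂ = 3.654 km/s.

Δv = 3.654 km/s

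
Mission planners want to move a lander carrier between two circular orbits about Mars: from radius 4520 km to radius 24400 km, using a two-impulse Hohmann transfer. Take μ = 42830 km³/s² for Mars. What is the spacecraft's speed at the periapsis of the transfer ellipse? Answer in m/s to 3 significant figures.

v = 4000 m/s

Semi-major axis of the transfer orbit: a_t = (4520 + 24400)/2 = 14460 km.
The periapsis of the transfer ellipse is at r = 4520 km.
Applying v² = μ(2/r − 1/a_t): v = 3.999 km/s.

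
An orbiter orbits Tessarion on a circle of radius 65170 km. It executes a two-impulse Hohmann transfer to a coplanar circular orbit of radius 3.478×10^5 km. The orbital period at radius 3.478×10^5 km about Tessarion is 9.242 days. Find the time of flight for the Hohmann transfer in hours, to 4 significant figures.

t = 50.73 hours

From Kepler's third law T² = 4π²r³/μ at r = 3.478×10^5 km, T = 9.242 days = 9.242 × 86400 s = 7.985088×10^5 s: μ = 4π²r³/T² = 2.60489×10^6 km³/s².
The Hohmann ellipse has a_t = (r₁ + r₂)/2 = 2.06485×10^5 km.
Transfer time t = π√(a_t³/μ) = π√((2.06485×10^5)³ / 2.60489×10^6) = 1.8264×10^5 s.
Converting: 1.8264×10^5 s ÷ 3600 s/hour = 50.73 hours.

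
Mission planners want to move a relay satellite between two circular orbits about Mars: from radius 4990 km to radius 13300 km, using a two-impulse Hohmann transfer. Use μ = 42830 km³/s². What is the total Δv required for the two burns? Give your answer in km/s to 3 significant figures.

Δv = 1.07 km/s

Transfer-ellipse semi-major axis a_t = (r₁ + r₂)/2 = (4990 + 13300)/2 = 9145 km.
At r₁ the circular-orbit speed is v₁ = √(μ/r₁) = 2.9297 km/s.
Transfer-orbit speed at r₁ (vis-viva): v_p = √[μ(2/r₁ − 1/a_t)] = 3.5331 km/s.
First burn Δv₁ = |v_p − v₁| = 0.6034 km/s.
At r₂, v₂ = √(μ/r₂) = 1.7945 km/s.
Transfer-orbit speed at r₂: v_a = √[μ(2/r₂ − 1/a_t)] = 1.3256 km/s.
Second burn Δv₂ = |v₂ − v_a| = 0.4689 km/s.
Total Δv = Δv₁ + Δv₂ = 1.072 km/s.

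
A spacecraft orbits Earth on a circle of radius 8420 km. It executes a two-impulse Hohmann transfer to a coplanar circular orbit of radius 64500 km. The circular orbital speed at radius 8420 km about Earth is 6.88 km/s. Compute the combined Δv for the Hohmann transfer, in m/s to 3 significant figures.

From the circular-orbit relation v² = μ/r at r = 8420 km: μ = v²r = (6.88)² × 8420 = 3.98556×10^5 km³/s².
Semi-major axis of the transfer orbit: a_t = (8420 + 64500)/2 = 36460 km.
Circular speed at r₁: v₁ = √(μ/r₁) = √(3.98556×10^5/8420) = 6.880 km/s.
Transfer-orbit speed at r₁ (vis-viva): v_p = √[μ(2/r₁ − 1/a_t)] = 9.151 km/s.
First burn Δv₁ = |v_p − v₁| = 2.271 km/s.
At r₂, v₂ = √(μ/r₂) = 2.486 km/s.
Transfer-orbit speed at r₂: v_a = √[μ(2/r₂ − 1/a_t)] = 1.195 km/s.
Second burn Δv₂ = |v₂ − v_a| = 1.291 km/s.
Δv = Δv₁ + Δv₂ = 2.271 + 1.291 = 3.562 km/s.

Δv = 3560 m/s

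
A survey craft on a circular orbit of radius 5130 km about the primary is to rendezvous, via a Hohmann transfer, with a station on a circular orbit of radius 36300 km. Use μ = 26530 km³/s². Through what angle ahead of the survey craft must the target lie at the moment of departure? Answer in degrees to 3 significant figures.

The Hohmann ellipse has a_t = (r₁ + r₂)/2 = 20715 km.
Transfer time t = π√(a_t³/μ) = 57505 s.
Target angular speed ω₂ = √(μ/r₂³) = 2.3551×10^-5 rad/s.
Angle swept by the target during transfer: ω₂·t = 1.3543 rad = 77.60°.
The survey craft traverses 180° on the transfer ellipse, so the target must lead by 180° − 77.60° = 102°.

φ = 102°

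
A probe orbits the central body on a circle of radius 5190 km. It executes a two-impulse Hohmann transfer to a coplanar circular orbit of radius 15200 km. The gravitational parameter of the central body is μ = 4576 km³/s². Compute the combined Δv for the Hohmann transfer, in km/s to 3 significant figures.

Δv = 0.365 km/s

Transfer-ellipse semi-major axis a_t = (r₁ + r₂)/2 = (5190 + 15200)/2 = 10195 km.
At r₁ the circular-orbit speed is v₁ = √(μ/r₁) = 0.93898646 km/s.
On the transfer ellipse at r₁, vis-viva gives v_p = √[μ(2/r₁ − 1/a_t)] = 1.1465355 km/s.
First burn Δv₁ = |v_p − v₁| = 0.2075490 km/s.
Circular speed at r₂: v₂ = √(μ/r₂) = 0.5486826 km/s.
Transfer-orbit speed at r₂: v_a = √[μ(2/r₂ − 1/a_t)] = 0.3914815 km/s.
Second burn Δv₂ = |v₂ − v_a| = 0.1572011 km/s.
Δv = Δv₁ + Δv₂ = 0.2075490 + 0.1572011 = 0.3648 km/s.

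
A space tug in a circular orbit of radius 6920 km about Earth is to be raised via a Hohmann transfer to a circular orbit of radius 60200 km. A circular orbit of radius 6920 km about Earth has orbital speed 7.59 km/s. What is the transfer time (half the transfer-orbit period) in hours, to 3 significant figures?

From the circular-orbit relation v² = μ/r at r = 6920 km: μ = v²r = (7.59)² × 6920 = 3.98648×10^5 km³/s².
Transfer-ellipse semi-major axis a_t = (r₁ + r₂)/2 = (6920 + 60200)/2 = 33560 km.
Transfer time t = π√(a_t³/μ) = π√((33560)³ / 3.98648×10^5) = 30590 s.
Converting: 30590 s ÷ 3600 s/hour = 8.50 hours.

t = 8.50 hours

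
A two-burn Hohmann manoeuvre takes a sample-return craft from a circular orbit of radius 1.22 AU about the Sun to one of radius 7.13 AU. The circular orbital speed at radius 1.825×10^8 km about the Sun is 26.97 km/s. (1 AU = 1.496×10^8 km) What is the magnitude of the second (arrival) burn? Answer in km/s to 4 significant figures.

Δv₂ = 5.125 km/s

From the circular-orbit relation v² = μ/r at r = 1.825×10^8 km: μ = v²r = (26.97)² × 1.825×10^8 = 1.32747×10^11 km³/s².
In km: r₁ = 1.22 × 1.496×10^8 = 1.82512×10^8 km; r₂ = 7.13 × 1.496×10^8 = 1.066648×10^9 km.
The Hohmann ellipse has a_t = (r₁ + r₂)/2 = 6.2458×10^8 km.
On the circular orbit at r = 1.066648×10^9 km, v_c = √(μ/r) = 11.1558 km/s.
Transfer-orbit speed at the same r (vis-viva, a = a_t): v_t = √[μ(2/r − 1/a_t)] = 6.03050 km/s.
Δv₂ = |v_t − v_c| = |6.03050 − 11.1558| = 5.125 km/s.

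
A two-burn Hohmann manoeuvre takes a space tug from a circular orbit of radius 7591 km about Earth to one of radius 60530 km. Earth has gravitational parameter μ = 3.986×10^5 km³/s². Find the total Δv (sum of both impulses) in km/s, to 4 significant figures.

Transfer-ellipse semi-major axis a_t = (r₁ + r₂)/2 = (7591 + 60530)/2 = 34060.5 km.
At r₁ the circular-orbit speed is v₁ = √(μ/r₁) = 7.2463 km/s.
Transfer-orbit speed at r₁ (vis-viva equation): v_p = √[μ(2/r₁ − 1/a_t)] = 9.6600 km/s.
First burn Δv₁ = |v_p − v₁| = 2.4137 km/s.
Circular speed at r₂: v₂ = √(μ/r₂) = 2.5662 km/s.
Transfer-orbit speed at r₂: v_a = √[μ(2/r₂ − 1/a_t)] = 1.2115 km/s.
Second burn Δv₂ = |v₂ − v_a| = 1.3547 km/s.
Total Δv = Δv₁ + Δv₂ = 3.768 km/s.

Δv = 3.768 km/s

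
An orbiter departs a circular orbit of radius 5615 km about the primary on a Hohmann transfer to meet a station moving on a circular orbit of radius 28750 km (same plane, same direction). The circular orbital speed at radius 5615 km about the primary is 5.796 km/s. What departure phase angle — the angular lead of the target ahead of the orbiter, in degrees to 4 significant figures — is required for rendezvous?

From the circular-orbit relation v² = μ/r at r = 5615 km: μ = v²r = (5.796)² × 5615 = 1.88628×10^5 km³/s².
The Hohmann ellipse has a_t = (r₁ + r₂)/2 = 17182.5 km.
The half-period of the transfer ellipse is t = π√(a_t³/μ) = 16292 s.
The target's mean motion on its circular orbit is ω₂ = √(μ/r₂³) = 8.9094×10^-5 rad/s.
Angle swept by the target during transfer: ω₂·t = 1.45152 rad = 83.17°.
The orbiter traverses 180° on the transfer ellipse, so the target must lead by 180° − 83.17° = 96.83°.

φ = 96.83°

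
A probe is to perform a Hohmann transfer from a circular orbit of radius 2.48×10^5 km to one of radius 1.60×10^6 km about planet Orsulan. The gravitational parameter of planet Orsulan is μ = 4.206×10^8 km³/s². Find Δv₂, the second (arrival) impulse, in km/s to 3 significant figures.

Δv₂ = 7.81 km/s

Transfer-ellipse semi-major axis a_t = (r₁ + r₂)/2 = (2.480×10^5 + 1.600×10^6)/2 = 9.240×10^5 km.
Circular speed at r = 1.600×10^6 km: v_c = √(μ/r) = 16.2134 km/s.
Vis-viva on the transfer ellipse at r = 1.600×10^6 km gives v_t = √[μ(2/r − 1/a_t)] = 8.39971 km/s.
Δv₂ = |v_t − v_c| = |8.39971 − 16.2134| = 7.814 km/s.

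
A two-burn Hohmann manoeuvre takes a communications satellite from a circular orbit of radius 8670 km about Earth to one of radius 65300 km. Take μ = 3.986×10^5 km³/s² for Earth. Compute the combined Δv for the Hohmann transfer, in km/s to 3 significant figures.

The Hohmann ellipse has a_t = (r₁ + r₂)/2 = 36985 km.
At r₁ the circular-orbit speed is v₁ = √(μ/r₁) = 6.78046 km/s.
On the transfer ellipse at r₁, v² = μ(2/r − 1/a) gives v_p = √[μ(2/r₁ − 1/a_t)] = 9.00955 km/s.
First burn Δv₁ = |v_p − v₁| = 2.22909 km/s.
Circular speed at r₂: v₂ = √(μ/r₂) = 2.47065 km/s.
Transfer-orbit speed at r₂: v_a = √[μ(2/r₂ − 1/a_t)] = 1.19621 km/s.
Second burn Δv₂ = |v₂ − v_a| = 1.27444 km/s.
Δv = Δv₁ + Δv₂ = 2.22909 + 1.27444 = 3.504 km/s.

Δv = 3.50 km/s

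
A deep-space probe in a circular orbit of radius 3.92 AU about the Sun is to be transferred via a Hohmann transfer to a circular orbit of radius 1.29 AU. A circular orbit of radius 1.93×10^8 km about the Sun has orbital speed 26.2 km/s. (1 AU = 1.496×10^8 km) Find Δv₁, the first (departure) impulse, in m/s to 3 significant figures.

Δv₁ = 4450 m/s

From the circular-orbit relation v² = μ/r at r = 1.93×10^8 km: μ = v²r = (26.2)² × 1.93×10^8 = 1.32483×10^11 km³/s².
In km: r₁ = 3.92 × 1.496×10^8 = 5.86432×10^8 km; r₂ = 1.29 × 1.496×10^8 = 1.92984×10^8 km.
Semi-major axis of the transfer orbit: a_t = (5.86432×10^8 + 1.92984×10^8)/2 = 3.89708×10^8 km.
Circular speed at r = 5.86432×10^8 km: v_c = √(μ/r) = 15.030 km/s.
Vis-viva on the transfer ellipse at r = 5.86432×10^8 km gives v_t = √[μ(2/r − 1/a_t)] = 10.577 km/s.
Δv₁ = |v_t − v_c| = |10.577 − 15.030| = 4.453 km/s.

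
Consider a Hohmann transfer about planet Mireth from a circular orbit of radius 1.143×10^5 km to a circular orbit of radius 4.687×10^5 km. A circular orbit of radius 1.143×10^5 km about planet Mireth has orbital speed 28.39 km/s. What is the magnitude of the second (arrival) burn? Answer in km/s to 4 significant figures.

From the circular-orbit relation v² = μ/r at r = 1.143×10^5 km: μ = v²r = (28.39)² × 1.143×10^5 = 9.21249×10^7 km³/s².
Semi-major axis of the transfer orbit: a_t = (1.143×10^5 + 4.687×10^5)/2 = 2.915×10^5 km.
On the circular orbit at r = 4.687×10^5 km, v_c = √(μ/r) = 14.02 km/s.
Vis-viva on the transfer ellipse at r = 4.687×10^5 km gives v_t = √[μ(2/r − 1/a_t)] = 8.779 km/s.
Δv₂ = |v_t − v_c| = |8.779 − 14.02| = 5.241 km/s.

Δv₂ = 5.241 km/s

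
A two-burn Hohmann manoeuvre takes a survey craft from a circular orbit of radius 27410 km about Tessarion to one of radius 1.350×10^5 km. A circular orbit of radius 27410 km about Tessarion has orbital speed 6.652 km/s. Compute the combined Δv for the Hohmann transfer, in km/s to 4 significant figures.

From the circular-orbit relation v² = μ/r at r = 27410 km: μ = v²r = (6.652)² × 27410 = 1.21287×10^6 km³/s².
The Hohmann ellipse has a_t = (r₁ + r₂)/2 = 81205 km.
At r₁ the circular-orbit speed is v₁ = √(μ/r₁) = 6.652 km/s.
Transfer-orbit speed at r₁ (v² = μ(2/r − 1/a)): v_p = √[μ(2/r₁ − 1/a_t)] = 8.577 km/s.
First burn Δv₁ = |v_p − v₁| = 1.925 km/s.
Circular speed at r₂: v₂ = √(μ/r₂) = 2.997 km/s.
Transfer-orbit speed at r₂: v_a = √[μ(2/r₂ − 1/a_t)] = 1.741 km/s.
Second burn Δv₂ = |v₂ − v_a| = 1.256 km/s.
Total Δv = Δv₁ + Δv₂ = 3.181 km/s.

Δv = 3.181 km/s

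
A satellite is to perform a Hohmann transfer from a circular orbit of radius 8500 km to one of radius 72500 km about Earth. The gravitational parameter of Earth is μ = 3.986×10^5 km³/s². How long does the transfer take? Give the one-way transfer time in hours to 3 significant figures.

t = 11.3 hours

Transfer-ellipse semi-major axis a_t = (r₁ + r₂)/2 = (8500 + 72500)/2 = 40500 km.
Transfer time t = π√(a_t³/μ) = π√((40500)³ / 3.986×10^5) = 40560 s.
Converting: 40560 s ÷ 3600 s/hour = 11.3 hours.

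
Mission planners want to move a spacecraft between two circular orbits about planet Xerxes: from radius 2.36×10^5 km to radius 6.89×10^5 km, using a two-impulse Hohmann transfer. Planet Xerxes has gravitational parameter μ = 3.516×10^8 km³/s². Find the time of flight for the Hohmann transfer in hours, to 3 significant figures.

The Hohmann ellipse has a_t = (r₁ + r₂)/2 = 4.625×10^5 km.
Half the transfer-orbit period gives t = π√(a_t³/μ) = 52700 s.
Converting: 52700 s ÷ 3600 s/hour = 14.6 hours.

t = 14.6 hours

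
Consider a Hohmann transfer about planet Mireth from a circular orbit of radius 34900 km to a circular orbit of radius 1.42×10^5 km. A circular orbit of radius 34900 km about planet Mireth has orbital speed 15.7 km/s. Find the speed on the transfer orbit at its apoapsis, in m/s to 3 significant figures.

From the circular-orbit relation v² = μ/r at r = 34900 km: μ = v²r = (15.7)² × 34900 = 8.60250×10^6 km³/s².
Transfer-ellipse semi-major axis a_t = (r₁ + r₂)/2 = (34900 + 1.420×10^5)/2 = 88450 km.
The apoapsis of the transfer ellipse is at r = 1.420×10^5 km.
From the vis-viva equation, v = √[μ(2/r − 1/a_t)] = 4.889 km/s.

v = 4890 m/s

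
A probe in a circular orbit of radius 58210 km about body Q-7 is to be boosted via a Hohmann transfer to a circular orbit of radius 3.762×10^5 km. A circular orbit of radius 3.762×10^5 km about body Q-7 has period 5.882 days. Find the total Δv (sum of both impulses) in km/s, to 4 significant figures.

Δv = 5.980 km/s

From Kepler's third law T² = 4π²r³/μ at r = 3.762×10^5 km, T = 5.882 days = 5.882 × 86400 s = 5.082048×10^5 s: μ = 4π²r³/T² = 8.13839×10^6 km³/s².
Transfer-ellipse semi-major axis a_t = (r₁ + r₂)/2 = (58210 + 3.762×10^5)/2 = 2.17205×10^5 km.
Circular speed at r₁: v₁ = √(μ/r₁) = √(8.13839×10^6/58210) = 11.824 km/s.
Transfer-orbit speed at r₁ (vis-viva): v_p = √[μ(2/r₁ − 1/a_t)] = 15.561 km/s.
First burn Δv₁ = |v_p − v₁| = 3.737 km/s.
Circular speed at r₂: v₂ = √(μ/r₂) = 4.651 km/s.
Transfer-orbit speed at r₂: v_a = √[μ(2/r₂ − 1/a_t)] = 2.408 km/s.
Second burn Δv₂ = |v₂ − v_a| = 2.243 km/s.
Δv = Δv₁ + Δv₂ = 3.737 + 2.243 = 5.980 km/s.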